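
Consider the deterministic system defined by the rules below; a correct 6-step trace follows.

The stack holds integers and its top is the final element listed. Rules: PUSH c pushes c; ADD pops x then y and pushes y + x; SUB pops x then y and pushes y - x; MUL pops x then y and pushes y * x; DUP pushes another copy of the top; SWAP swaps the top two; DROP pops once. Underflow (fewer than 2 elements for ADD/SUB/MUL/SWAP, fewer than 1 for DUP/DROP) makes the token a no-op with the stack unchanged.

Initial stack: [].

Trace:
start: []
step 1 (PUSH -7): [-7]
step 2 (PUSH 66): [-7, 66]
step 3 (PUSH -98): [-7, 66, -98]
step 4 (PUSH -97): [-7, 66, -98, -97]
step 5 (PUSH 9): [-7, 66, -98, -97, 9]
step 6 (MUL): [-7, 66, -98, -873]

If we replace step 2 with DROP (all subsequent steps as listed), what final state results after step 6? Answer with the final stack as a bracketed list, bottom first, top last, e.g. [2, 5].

(re-executing from step 2 with the substitution; state before step 2: [-7])
step 2 (DROP): []
step 3 (PUSH -98): [-98]
step 4 (PUSH -97): [-98, -97]
step 5 (PUSH 9): [-98, -97, 9]
step 6 (MUL): [-98, -873]

[-98, -873]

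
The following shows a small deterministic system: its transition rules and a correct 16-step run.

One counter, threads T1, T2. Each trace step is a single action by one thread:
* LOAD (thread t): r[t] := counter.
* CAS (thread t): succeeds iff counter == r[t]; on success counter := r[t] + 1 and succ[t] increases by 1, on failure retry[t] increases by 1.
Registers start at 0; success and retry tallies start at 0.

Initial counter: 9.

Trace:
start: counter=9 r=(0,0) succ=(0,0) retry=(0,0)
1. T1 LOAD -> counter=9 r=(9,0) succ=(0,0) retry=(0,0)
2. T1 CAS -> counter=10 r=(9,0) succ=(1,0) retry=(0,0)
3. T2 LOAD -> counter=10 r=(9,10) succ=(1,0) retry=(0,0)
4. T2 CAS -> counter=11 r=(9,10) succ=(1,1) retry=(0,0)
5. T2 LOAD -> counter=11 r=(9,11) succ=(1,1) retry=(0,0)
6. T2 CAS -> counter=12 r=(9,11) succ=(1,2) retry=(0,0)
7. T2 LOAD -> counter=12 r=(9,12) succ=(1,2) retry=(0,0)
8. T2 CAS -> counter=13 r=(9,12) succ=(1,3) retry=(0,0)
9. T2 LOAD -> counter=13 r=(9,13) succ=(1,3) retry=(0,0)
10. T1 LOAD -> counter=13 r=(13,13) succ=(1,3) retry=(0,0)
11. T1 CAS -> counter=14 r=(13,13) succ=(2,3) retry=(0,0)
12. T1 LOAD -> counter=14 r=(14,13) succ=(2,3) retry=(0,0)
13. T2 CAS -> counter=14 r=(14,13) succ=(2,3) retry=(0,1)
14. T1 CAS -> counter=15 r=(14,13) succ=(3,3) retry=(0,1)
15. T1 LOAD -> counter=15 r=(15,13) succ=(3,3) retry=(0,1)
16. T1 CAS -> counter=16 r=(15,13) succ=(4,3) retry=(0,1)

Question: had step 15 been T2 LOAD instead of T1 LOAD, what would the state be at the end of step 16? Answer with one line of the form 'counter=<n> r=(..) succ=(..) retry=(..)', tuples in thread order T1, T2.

counter=15 r=(14,15) succ=(3,3) retry=(1,1)

(re-executing from step 15 with the substitution; state before step 15: counter=15 r=(14,13) succ=(3,3) retry=(0,1))
15. T2 LOAD -> counter=15 r=(14,15) succ=(3,3) retry=(0,1)
16. T1 CAS -> counter=15 r=(14,15) succ=(3,3) retry=(1,1)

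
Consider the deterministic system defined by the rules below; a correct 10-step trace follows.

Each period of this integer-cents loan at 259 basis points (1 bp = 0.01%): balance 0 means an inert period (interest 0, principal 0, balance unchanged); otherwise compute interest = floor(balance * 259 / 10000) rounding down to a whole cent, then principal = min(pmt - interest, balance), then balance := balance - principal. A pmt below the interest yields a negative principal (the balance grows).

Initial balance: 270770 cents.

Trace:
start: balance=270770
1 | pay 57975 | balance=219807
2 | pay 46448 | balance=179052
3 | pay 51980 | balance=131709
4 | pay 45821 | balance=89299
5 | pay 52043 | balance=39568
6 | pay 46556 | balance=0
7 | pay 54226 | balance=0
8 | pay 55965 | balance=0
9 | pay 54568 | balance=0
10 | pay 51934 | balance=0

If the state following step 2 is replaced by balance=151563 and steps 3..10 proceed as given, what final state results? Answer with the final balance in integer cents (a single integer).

state after step 2 := balance=151563
3 | pay 51980 | balance=103508
4 | pay 45821 | balance=60367
5 | pay 52043 | balance=9887
6 | pay 46556 | balance=0
7 | pay 54226 | balance=0
8 | pay 55965 | balance=0
9 | pay 54568 | balance=0
10 | pay 51934 | balance=0

0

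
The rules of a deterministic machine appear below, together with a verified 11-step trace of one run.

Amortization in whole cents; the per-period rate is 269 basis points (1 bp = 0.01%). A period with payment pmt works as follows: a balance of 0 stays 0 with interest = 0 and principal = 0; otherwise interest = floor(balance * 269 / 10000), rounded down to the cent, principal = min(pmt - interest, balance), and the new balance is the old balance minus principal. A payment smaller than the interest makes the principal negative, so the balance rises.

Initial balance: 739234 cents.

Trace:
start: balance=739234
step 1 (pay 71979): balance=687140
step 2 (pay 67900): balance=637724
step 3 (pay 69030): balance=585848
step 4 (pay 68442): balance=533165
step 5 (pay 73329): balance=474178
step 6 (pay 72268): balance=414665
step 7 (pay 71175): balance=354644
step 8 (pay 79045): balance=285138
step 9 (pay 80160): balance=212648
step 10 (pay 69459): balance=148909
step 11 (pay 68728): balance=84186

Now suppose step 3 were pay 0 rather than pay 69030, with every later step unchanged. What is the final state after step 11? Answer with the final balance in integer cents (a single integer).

169546

(re-executing from step 3 with the substitution; state before step 3: balance=637724)
step 3 (pay 0): balance=654878
step 4 (pay 68442): balance=604052
step 5 (pay 73329): balance=546971
step 6 (pay 72268): balance=489416
step 7 (pay 71175): balance=431406
step 8 (pay 79045): balance=363965
step 9 (pay 80160): balance=293595
step 10 (pay 69459): balance=232033
step 11 (pay 68728): balance=169546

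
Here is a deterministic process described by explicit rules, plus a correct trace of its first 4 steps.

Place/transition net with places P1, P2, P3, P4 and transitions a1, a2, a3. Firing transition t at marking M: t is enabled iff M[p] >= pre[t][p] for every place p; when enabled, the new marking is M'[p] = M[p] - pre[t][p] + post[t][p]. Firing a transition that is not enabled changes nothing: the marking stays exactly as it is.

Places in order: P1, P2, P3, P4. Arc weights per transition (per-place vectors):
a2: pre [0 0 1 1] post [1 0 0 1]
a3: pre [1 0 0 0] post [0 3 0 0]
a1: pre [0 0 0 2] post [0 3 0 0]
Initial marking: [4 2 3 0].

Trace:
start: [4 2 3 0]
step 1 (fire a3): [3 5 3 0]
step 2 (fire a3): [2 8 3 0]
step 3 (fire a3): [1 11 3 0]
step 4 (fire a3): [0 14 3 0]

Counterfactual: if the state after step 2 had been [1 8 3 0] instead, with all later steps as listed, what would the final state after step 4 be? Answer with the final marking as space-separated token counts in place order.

0 11 3 0

state after step 2 := [1 8 3 0]
step 3 (fire a3): [0 11 3 0]
step 4 (fire a3): [0 11 3 0]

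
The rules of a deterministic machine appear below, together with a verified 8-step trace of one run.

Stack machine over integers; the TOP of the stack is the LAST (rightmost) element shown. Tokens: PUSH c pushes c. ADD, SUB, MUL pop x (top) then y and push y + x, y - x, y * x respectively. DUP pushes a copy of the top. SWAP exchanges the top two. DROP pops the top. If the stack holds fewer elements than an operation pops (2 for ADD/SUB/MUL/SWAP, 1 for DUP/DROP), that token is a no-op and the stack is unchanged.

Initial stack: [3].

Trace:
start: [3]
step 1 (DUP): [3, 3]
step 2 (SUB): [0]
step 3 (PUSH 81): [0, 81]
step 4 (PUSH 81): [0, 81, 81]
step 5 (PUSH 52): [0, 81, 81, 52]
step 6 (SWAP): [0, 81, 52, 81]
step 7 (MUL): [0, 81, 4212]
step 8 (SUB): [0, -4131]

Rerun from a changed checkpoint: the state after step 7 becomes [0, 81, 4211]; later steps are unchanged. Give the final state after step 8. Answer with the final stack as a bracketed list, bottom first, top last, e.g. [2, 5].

state after step 7 := [0, 81, 4211]
step 8 (SUB): [0, -4130]

[0, -4130]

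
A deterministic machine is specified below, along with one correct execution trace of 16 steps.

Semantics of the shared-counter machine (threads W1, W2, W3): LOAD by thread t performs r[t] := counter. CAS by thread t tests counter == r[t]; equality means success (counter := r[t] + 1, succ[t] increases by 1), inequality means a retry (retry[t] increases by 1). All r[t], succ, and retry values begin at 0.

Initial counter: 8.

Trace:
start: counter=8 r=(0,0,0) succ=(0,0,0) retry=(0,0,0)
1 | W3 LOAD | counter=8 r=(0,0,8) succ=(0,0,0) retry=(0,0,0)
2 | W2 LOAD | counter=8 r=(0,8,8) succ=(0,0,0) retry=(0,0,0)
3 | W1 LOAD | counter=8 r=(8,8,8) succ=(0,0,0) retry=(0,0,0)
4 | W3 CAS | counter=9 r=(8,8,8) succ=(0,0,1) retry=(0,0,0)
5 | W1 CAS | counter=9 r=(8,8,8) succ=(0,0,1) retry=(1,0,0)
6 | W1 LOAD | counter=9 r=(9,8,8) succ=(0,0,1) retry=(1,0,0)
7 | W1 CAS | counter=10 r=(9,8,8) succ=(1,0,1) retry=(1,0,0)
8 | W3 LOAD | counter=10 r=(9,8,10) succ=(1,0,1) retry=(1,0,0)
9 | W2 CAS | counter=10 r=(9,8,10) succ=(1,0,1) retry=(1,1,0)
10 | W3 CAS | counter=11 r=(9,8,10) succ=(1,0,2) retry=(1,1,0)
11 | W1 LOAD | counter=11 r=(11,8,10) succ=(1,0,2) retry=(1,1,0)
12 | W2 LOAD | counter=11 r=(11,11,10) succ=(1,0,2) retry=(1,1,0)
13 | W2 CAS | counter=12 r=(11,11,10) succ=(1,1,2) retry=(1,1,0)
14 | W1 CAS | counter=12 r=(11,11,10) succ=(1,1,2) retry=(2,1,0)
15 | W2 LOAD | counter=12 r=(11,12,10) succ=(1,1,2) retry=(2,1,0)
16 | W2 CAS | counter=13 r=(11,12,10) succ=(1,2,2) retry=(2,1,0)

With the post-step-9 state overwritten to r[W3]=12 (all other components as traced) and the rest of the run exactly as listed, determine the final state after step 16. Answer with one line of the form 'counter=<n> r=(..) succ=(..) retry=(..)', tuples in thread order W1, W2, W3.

state after step 9 := counter=10 r=(9,8,12) succ=(1,0,1) retry=(1,1,0)
10 | W3 CAS | counter=10 r=(9,8,12) succ=(1,0,1) retry=(1,1,1)
11 | W1 LOAD | counter=10 r=(10,8,12) succ=(1,0,1) retry=(1,1,1)
12 | W2 LOAD | counter=10 r=(10,10,12) succ=(1,0,1) retry=(1,1,1)
13 | W2 CAS | counter=11 r=(10,10,12) succ=(1,1,1) retry=(1,1,1)
14 | W1 CAS | counter=11 r=(10,10,12) succ=(1,1,1) retry=(2,1,1)
15 | W2 LOAD | counter=11 r=(10,11,12) succ=(1,1,1) retry=(2,1,1)
16 | W2 CAS | counter=12 r=(10,11,12) succ=(1,2,1) retry=(2,1,1)

counter=12 r=(10,11,12) succ=(1,2,1) retry=(2,1,1)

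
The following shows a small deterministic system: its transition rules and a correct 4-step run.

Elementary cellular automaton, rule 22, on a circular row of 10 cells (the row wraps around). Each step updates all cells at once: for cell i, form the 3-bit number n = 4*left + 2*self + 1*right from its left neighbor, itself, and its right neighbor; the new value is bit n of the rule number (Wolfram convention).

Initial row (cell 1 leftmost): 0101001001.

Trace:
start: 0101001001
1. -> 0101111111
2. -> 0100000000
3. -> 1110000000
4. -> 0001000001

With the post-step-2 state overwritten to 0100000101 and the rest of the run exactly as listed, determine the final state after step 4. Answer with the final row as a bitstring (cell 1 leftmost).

state after step 2 := 0100000101
3. -> 0110001101
4. -> 0001010001

0001010001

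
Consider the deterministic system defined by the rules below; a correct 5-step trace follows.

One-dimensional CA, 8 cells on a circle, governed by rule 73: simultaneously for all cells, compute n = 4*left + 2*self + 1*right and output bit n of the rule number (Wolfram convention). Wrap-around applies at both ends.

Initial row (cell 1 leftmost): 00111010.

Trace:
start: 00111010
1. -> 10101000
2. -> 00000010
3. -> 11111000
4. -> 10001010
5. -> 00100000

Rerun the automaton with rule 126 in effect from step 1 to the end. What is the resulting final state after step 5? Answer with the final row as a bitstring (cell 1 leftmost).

(re-executing steps 1..5 under rule 126; state before step 1: 00111010)
1. -> 01101111
2. -> 11111001
3. -> 00001111
4. -> 10011001
5. -> 11111111

11111111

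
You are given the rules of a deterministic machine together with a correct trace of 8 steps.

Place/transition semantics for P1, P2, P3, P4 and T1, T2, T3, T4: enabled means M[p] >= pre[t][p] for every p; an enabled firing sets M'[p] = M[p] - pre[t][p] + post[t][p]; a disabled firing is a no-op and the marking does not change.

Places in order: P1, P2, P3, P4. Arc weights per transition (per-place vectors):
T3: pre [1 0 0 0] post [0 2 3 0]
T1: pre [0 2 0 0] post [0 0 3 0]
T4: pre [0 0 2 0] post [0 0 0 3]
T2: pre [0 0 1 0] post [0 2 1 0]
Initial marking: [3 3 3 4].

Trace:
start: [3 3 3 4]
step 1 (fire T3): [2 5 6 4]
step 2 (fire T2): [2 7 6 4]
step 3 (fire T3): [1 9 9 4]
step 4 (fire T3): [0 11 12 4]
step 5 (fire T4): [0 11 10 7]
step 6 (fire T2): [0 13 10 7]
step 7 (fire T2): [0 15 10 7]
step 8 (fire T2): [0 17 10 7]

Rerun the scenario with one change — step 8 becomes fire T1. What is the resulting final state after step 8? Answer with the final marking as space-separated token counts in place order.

0 13 13 7

(re-executing from step 8 with the substitution; state before step 8: [0 15 10 7])
step 8 (fire T1): [0 13 13 7]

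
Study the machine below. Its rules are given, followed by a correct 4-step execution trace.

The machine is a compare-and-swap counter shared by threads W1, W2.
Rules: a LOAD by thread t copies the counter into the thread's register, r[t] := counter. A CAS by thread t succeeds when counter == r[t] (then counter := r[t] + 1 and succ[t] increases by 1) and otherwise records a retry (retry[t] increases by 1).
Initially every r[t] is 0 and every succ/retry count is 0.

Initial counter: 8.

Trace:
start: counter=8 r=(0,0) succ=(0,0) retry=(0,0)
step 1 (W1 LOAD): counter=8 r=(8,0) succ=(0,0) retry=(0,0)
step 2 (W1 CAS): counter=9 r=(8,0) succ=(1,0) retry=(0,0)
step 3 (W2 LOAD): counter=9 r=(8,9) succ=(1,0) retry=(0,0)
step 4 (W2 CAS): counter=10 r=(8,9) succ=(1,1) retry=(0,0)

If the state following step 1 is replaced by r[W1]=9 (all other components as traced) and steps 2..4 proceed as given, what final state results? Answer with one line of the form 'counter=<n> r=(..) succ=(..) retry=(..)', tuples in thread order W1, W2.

counter=9 r=(9,8) succ=(0,1) retry=(1,0)

state after step 1 := counter=8 r=(9,0) succ=(0,0) retry=(0,0)
step 2 (W1 CAS): counter=8 r=(9,0) succ=(0,0) retry=(1,0)
step 3 (W2 LOAD): counter=8 r=(9,8) succ=(0,0) retry=(1,0)
step 4 (W2 CAS): counter=9 r=(9,8) succ=(0,1) retry=(1,0)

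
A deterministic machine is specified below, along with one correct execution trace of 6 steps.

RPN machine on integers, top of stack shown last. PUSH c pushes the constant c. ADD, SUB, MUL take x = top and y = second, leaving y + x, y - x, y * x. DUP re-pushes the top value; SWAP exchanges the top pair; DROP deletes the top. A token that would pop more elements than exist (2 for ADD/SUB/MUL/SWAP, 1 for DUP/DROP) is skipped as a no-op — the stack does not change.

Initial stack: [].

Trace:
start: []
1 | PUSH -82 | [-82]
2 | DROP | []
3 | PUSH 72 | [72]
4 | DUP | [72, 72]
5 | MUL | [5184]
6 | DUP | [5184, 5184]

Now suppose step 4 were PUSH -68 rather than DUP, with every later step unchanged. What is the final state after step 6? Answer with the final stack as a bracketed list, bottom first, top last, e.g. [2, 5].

(re-executing from step 4 with the substitution; state before step 4: [72])
4 | PUSH -68 | [72, -68]
5 | MUL | [-4896]
6 | DUP | [-4896, -4896]

[-4896, -4896]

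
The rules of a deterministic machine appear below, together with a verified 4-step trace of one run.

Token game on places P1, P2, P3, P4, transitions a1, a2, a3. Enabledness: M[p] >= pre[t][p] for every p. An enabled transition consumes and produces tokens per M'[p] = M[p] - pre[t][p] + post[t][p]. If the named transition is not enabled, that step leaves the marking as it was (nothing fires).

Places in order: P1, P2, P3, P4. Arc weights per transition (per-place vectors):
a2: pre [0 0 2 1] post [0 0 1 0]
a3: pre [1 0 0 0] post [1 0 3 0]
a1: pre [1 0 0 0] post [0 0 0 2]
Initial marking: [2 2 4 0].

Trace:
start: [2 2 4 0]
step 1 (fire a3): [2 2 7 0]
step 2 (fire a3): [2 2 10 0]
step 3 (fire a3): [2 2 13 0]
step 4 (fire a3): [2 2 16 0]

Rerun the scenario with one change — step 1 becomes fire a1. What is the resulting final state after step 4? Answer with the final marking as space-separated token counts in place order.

(re-executing from step 1 with the substitution; state before step 1: [2 2 4 0])
step 1 (fire a1): [1 2 4 2]
step 2 (fire a3): [1 2 7 2]
step 3 (fire a3): [1 2 10 2]
step 4 (fire a3): [1 2 13 2]

1 2 13 2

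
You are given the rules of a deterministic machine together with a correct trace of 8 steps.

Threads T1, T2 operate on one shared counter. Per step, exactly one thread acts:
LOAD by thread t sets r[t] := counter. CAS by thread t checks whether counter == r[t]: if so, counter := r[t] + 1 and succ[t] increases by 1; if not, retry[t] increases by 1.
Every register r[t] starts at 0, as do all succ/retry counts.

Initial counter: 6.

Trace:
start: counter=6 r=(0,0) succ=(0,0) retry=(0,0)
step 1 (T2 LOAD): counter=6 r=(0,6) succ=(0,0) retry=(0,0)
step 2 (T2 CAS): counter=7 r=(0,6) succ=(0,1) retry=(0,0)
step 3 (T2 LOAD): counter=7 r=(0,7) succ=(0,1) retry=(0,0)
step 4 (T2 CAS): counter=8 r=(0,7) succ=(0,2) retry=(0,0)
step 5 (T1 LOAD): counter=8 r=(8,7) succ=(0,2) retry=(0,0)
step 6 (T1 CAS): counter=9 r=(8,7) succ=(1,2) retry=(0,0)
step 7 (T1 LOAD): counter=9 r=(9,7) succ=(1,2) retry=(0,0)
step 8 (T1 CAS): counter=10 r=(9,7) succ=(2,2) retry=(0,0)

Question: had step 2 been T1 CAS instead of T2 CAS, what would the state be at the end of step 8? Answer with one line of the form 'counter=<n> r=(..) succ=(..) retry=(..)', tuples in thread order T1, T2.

(re-executing from step 2 with the substitution; state before step 2: counter=6 r=(0,6) succ=(0,0) retry=(0,0))
step 2 (T1 CAS): counter=6 r=(0,6) succ=(0,0) retry=(1,0)
step 3 (T2 LOAD): counter=6 r=(0,6) succ=(0,0) retry=(1,0)
step 4 (T2 CAS): counter=7 r=(0,6) succ=(0,1) retry=(1,0)
step 5 (T1 LOAD): counter=7 r=(7,6) succ=(0,1) retry=(1,0)
step 6 (T1 CAS): counter=8 r=(7,6) succ=(1,1) retry=(1,0)
step 7 (T1 LOAD): counter=8 r=(8,6) succ=(1,1) retry=(1,0)
step 8 (T1 CAS): counter=9 r=(8,6) succ=(2,1) retry=(1,0)

counter=9 r=(8,6) succ=(2,1) retry=(1,0)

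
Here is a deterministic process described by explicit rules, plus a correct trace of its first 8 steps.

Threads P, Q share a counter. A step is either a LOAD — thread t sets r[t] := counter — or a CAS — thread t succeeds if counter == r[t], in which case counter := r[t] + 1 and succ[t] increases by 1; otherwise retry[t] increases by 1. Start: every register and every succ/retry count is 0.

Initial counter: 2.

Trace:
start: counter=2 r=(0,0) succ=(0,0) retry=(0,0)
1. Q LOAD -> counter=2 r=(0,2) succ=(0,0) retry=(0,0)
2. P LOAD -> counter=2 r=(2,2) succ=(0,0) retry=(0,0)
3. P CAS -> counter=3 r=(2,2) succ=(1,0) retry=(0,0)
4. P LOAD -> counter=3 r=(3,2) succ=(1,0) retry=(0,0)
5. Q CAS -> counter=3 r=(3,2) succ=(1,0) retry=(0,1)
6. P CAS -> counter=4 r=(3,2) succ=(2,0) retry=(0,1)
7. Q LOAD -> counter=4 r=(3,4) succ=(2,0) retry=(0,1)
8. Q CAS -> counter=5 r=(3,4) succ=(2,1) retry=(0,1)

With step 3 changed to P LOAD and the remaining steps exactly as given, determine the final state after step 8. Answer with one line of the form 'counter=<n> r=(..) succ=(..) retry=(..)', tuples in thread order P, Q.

counter=4 r=(2,3) succ=(0,2) retry=(1,0)

(re-executing from step 3 with the substitution; state before step 3: counter=2 r=(2,2) succ=(0,0) retry=(0,0))
3. P LOAD -> counter=2 r=(2,2) succ=(0,0) retry=(0,0)
4. P LOAD -> counter=2 r=(2,2) succ=(0,0) retry=(0,0)
5. Q CAS -> counter=3 r=(2,2) succ=(0,1) retry=(0,0)
6. P CAS -> counter=3 r=(2,2) succ=(0,1) retry=(1,0)
7. Q LOAD -> counter=3 r=(2,3) succ=(0,1) retry=(1,0)
8. Q CAS -> counter=4 r=(2,3) succ=(0,2) retry=(1,0)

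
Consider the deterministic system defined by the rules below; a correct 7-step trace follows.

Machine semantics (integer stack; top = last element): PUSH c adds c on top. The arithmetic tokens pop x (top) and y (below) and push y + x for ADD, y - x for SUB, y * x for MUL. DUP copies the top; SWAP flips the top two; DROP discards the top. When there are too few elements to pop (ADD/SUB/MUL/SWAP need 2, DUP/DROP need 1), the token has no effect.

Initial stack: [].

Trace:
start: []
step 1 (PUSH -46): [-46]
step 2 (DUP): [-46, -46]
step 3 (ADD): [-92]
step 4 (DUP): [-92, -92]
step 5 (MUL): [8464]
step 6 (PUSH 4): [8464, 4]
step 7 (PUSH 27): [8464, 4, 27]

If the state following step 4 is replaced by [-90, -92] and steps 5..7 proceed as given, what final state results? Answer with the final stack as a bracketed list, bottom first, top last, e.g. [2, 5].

state after step 4 := [-90, -92]
step 5 (MUL): [8280]
step 6 (PUSH 4): [8280, 4]
step 7 (PUSH 27): [8280, 4, 27]

[8280, 4, 27]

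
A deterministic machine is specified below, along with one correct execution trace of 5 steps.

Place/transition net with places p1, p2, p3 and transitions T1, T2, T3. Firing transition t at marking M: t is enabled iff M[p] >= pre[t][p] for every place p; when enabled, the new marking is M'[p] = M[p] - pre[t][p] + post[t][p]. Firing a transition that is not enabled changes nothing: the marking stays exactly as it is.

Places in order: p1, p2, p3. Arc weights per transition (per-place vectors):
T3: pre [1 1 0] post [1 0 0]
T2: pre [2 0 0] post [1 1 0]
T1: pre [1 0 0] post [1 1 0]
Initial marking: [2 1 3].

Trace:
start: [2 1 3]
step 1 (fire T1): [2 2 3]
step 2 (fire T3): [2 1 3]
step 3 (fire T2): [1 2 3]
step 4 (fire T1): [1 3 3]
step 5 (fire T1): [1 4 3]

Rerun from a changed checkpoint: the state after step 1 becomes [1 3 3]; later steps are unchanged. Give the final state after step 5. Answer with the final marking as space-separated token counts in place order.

state after step 1 := [1 3 3]
step 2 (fire T3): [1 2 3]
step 3 (fire T2): [1 2 3]
step 4 (fire T1): [1 3 3]
step 5 (fire T1): [1 4 3]

1 4 3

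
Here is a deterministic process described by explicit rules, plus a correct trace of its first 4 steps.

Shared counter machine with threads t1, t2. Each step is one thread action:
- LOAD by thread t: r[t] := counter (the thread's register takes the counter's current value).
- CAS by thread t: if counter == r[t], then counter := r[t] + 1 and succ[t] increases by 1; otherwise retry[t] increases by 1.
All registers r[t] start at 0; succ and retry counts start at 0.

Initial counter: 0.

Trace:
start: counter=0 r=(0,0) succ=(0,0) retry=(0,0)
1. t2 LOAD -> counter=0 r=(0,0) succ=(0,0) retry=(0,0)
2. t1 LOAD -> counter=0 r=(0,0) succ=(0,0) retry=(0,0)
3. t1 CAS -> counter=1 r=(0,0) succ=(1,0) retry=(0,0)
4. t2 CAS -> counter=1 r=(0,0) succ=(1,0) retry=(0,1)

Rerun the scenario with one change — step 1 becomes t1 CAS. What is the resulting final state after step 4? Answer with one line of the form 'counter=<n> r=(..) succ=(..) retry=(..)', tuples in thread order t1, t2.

counter=2 r=(1,0) succ=(2,0) retry=(0,1)

(re-executing from step 1 with the substitution; state before step 1: counter=0 r=(0,0) succ=(0,0) retry=(0,0))
1. t1 CAS -> counter=1 r=(0,0) succ=(1,0) retry=(0,0)
2. t1 LOAD -> counter=1 r=(1,0) succ=(1,0) retry=(0,0)
3. t1 CAS -> counter=2 r=(1,0) succ=(2,0) retry=(0,0)
4. t2 CAS -> counter=2 r=(1,0) succ=(2,0) retry=(0,1)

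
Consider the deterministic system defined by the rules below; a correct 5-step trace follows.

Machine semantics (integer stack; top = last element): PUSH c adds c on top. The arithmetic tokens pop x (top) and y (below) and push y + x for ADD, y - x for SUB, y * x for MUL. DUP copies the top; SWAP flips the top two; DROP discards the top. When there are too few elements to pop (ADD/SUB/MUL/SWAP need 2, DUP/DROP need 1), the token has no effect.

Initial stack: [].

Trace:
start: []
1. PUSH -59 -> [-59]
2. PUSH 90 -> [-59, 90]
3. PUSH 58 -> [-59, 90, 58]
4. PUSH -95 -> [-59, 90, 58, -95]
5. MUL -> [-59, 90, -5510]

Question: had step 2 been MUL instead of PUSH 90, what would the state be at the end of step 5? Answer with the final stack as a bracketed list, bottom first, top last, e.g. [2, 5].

(re-executing from step 2 with the substitution; state before step 2: [-59])
2. MUL -> [-59]
3. PUSH 58 -> [-59, 58]
4. PUSH -95 -> [-59, 58, -95]
5. MUL -> [-59, -5510]

[-59, -5510]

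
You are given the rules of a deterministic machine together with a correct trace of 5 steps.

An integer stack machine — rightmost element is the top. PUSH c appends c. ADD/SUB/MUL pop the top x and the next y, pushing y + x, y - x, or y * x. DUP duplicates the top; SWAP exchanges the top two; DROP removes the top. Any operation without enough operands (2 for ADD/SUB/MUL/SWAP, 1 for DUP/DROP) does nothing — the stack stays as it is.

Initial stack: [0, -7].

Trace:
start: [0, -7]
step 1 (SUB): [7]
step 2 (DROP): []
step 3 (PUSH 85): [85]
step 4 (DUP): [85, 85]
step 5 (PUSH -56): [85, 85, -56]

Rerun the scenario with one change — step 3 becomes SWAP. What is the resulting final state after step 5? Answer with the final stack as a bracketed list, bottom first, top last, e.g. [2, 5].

(re-executing from step 3 with the substitution; state before step 3: [])
step 3 (SWAP): []
step 4 (DUP): []
step 5 (PUSH -56): [-56]

[-56]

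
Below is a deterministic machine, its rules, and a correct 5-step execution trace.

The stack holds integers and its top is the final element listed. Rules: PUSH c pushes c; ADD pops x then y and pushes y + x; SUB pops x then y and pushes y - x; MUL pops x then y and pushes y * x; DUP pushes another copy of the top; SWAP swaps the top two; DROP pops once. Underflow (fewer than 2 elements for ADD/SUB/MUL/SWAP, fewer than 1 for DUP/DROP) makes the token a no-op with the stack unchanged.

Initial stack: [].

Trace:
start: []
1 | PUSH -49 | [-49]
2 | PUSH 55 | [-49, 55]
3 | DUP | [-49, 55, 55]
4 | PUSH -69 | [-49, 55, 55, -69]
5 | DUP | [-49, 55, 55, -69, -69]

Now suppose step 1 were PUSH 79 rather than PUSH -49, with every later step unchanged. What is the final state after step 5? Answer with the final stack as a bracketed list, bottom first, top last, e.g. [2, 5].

[79, 55, 55, -69, -69]

(re-executing from step 1 with the substitution; state before step 1: [])
1 | PUSH 79 | [79]
2 | PUSH 55 | [79, 55]
3 | DUP | [79, 55, 55]
4 | PUSH -69 | [79, 55, 55, -69]
5 | DUP | [79, 55, 55, -69, -69]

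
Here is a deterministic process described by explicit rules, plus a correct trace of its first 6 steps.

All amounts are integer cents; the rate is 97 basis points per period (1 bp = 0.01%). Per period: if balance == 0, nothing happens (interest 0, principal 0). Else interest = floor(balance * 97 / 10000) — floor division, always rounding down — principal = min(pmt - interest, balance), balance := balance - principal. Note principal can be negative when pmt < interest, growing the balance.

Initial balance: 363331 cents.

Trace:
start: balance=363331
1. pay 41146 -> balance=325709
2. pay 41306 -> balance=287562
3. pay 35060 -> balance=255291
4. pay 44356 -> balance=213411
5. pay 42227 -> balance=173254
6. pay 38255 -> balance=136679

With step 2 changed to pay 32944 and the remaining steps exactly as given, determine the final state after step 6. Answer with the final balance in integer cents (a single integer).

145370

(re-executing from step 2 with the substitution; state before step 2: balance=325709)
2. pay 32944 -> balance=295924
3. pay 35060 -> balance=263734
4. pay 44356 -> balance=221936
5. pay 42227 -> balance=181861
6. pay 38255 -> balance=145370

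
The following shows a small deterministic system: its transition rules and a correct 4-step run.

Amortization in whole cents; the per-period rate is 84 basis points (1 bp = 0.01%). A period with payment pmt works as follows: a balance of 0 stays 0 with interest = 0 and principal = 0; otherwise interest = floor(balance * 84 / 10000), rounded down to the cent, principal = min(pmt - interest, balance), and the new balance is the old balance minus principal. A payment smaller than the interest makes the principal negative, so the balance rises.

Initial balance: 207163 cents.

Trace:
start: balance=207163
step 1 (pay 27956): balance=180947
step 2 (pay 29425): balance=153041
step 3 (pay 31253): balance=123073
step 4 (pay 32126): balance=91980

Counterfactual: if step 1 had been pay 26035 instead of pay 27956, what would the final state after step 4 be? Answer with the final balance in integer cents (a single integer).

93951

(re-executing from step 1 with the substitution; state before step 1: balance=207163)
step 1 (pay 26035): balance=182868
step 2 (pay 29425): balance=154979
step 3 (pay 31253): balance=125027
step 4 (pay 32126): balance=93951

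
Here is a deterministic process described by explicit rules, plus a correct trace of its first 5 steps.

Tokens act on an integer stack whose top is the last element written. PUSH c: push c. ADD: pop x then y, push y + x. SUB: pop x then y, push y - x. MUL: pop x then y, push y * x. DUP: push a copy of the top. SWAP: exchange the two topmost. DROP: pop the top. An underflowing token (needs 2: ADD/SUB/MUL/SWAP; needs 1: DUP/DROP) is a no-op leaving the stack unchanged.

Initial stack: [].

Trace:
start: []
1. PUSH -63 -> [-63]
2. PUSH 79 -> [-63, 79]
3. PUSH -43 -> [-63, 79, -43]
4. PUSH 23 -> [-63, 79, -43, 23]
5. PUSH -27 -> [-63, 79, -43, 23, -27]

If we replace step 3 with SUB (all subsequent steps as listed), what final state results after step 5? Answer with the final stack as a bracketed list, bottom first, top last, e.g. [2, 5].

(re-executing from step 3 with the substitution; state before step 3: [-63, 79])
3. SUB -> [-142]
4. PUSH 23 -> [-142, 23]
5. PUSH -27 -> [-142, 23, -27]

[-142, 23, -27]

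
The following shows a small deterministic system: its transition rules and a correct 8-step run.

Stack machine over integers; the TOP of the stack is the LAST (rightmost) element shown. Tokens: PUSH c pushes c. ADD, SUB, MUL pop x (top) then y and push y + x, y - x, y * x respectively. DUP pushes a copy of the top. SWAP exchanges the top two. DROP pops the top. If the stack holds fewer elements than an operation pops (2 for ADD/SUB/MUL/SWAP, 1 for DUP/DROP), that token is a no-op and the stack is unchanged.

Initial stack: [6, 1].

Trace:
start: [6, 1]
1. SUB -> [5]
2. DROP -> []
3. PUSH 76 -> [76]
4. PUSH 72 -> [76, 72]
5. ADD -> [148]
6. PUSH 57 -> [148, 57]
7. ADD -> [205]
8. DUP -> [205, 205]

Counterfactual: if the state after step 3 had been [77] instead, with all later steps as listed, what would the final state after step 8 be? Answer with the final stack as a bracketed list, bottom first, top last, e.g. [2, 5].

[206, 206]

state after step 3 := [77]
4. PUSH 72 -> [77, 72]
5. ADD -> [149]
6. PUSH 57 -> [149, 57]
7. ADD -> [206]
8. DUP -> [206, 206]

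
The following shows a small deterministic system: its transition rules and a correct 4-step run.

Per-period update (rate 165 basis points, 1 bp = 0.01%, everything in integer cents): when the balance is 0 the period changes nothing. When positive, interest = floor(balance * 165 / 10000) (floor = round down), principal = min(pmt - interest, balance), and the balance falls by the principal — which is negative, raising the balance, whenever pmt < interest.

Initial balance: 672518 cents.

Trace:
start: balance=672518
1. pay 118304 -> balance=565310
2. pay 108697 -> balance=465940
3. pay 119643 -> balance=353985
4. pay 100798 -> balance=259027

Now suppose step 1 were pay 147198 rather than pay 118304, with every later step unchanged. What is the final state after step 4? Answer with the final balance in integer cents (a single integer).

228679

(re-executing from step 1 with the substitution; state before step 1: balance=672518)
1. pay 147198 -> balance=536416
2. pay 108697 -> balance=436569
3. pay 119643 -> balance=324129
4. pay 100798 -> balance=228679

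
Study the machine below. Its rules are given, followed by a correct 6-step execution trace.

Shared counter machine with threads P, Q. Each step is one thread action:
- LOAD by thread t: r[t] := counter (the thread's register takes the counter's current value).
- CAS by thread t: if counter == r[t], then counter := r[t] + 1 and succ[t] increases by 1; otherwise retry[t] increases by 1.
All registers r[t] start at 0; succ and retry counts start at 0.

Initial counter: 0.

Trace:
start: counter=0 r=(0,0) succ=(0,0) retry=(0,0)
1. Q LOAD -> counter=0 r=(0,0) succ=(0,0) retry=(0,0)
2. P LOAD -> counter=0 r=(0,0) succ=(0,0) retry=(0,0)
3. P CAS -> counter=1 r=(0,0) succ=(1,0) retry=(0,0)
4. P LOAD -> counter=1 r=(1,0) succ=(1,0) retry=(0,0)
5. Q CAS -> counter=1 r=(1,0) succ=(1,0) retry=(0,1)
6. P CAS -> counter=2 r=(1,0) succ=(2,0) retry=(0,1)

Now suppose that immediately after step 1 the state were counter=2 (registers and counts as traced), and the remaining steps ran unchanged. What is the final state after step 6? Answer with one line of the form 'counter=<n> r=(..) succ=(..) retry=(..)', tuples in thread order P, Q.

counter=4 r=(3,0) succ=(2,0) retry=(0,1)

state after step 1 := counter=2 r=(0,0) succ=(0,0) retry=(0,0)
2. P LOAD -> counter=2 r=(2,0) succ=(0,0) retry=(0,0)
3. P CAS -> counter=3 r=(2,0) succ=(1,0) retry=(0,0)
4. P LOAD -> counter=3 r=(3,0) succ=(1,0) retry=(0,0)
5. Q CAS -> counter=3 r=(3,0) succ=(1,0) retry=(0,1)
6. P CAS -> counter=4 r=(3,0) succ=(2,0) retry=(0,1)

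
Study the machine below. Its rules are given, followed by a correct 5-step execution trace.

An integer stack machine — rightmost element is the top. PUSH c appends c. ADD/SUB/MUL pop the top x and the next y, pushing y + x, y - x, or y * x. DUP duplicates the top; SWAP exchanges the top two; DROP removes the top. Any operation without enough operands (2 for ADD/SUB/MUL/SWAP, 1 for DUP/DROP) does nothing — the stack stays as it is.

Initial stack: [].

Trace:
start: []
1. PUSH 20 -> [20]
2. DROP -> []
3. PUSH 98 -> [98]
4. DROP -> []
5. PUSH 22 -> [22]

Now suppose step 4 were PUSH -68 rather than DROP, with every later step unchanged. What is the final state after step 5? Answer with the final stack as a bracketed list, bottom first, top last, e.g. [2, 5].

[98, -68, 22]

(re-executing from step 4 with the substitution; state before step 4: [98])
4. PUSH -68 -> [98, -68]
5. PUSH 22 -> [98, -68, 22]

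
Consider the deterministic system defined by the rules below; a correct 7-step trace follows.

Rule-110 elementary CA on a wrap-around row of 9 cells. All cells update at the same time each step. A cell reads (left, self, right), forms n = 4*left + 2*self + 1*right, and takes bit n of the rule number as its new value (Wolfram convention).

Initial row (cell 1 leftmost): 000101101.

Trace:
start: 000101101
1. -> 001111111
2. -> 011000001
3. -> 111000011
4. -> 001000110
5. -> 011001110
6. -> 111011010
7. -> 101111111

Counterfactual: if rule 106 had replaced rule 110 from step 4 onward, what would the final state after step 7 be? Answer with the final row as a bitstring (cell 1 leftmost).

000111101

(re-executing steps 4..7 under rule 106; state before step 4: 111000011)
4. -> 001000110
5. -> 010001110
6. -> 100011010
7. -> 000111101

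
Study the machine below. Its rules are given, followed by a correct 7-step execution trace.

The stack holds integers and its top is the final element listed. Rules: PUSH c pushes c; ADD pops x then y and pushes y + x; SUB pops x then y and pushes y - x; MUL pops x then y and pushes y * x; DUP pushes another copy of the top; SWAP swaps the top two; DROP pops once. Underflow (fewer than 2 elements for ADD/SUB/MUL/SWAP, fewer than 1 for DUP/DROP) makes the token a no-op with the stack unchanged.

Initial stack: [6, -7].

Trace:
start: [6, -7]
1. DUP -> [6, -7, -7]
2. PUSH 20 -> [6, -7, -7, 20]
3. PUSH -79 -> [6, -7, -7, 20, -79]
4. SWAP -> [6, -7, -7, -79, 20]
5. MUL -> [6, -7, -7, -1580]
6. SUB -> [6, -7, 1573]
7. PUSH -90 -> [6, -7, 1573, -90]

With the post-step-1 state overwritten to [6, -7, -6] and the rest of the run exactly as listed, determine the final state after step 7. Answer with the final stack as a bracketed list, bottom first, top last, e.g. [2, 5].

[6, -7, 1574, -90]

state after step 1 := [6, -7, -6]
2. PUSH 20 -> [6, -7, -6, 20]
3. PUSH -79 -> [6, -7, -6, 20, -79]
4. SWAP -> [6, -7, -6, -79, 20]
5. MUL -> [6, -7, -6, -1580]
6. SUB -> [6, -7, 1574]
7. PUSH -90 -> [6, -7, 1574, -90]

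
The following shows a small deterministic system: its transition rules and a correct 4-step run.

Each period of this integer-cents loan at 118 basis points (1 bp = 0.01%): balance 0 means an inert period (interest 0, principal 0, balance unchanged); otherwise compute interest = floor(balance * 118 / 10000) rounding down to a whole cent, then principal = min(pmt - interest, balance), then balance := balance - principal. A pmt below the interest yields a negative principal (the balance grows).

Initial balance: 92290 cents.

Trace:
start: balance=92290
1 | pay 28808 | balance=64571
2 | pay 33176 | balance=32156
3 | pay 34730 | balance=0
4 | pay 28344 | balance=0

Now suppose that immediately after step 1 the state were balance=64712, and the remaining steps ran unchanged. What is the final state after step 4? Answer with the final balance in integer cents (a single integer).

0

state after step 1 := balance=64712
2 | pay 33176 | balance=32299
3 | pay 34730 | balance=0
4 | pay 28344 | balance=0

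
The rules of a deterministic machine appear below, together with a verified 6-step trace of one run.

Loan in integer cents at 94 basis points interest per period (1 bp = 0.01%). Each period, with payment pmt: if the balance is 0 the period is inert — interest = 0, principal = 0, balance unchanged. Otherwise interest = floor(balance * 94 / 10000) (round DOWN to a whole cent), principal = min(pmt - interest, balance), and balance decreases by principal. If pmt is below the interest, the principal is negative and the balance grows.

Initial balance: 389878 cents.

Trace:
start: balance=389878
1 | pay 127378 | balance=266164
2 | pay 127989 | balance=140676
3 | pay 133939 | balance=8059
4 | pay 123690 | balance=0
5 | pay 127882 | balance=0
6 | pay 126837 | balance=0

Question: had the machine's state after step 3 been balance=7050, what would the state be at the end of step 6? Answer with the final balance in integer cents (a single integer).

state after step 3 := balance=7050
4 | pay 123690 | balance=0
5 | pay 127882 | balance=0
6 | pay 126837 | balance=0

0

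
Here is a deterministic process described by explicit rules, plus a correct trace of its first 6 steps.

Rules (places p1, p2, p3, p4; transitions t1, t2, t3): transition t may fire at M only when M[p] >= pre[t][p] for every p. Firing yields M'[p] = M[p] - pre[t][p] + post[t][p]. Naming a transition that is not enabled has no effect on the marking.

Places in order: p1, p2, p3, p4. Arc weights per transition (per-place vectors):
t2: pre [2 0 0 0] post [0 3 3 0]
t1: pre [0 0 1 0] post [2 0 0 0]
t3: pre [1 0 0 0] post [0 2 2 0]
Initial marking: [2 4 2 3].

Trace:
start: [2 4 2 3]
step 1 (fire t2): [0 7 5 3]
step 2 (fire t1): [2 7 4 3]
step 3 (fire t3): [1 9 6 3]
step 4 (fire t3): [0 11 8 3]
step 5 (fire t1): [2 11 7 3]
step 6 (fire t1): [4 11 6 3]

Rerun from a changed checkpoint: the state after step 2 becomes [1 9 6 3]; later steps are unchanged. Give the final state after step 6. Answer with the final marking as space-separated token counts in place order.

state after step 2 := [1 9 6 3]
step 3 (fire t3): [0 11 8 3]
step 4 (fire t3): [0 11 8 3]
step 5 (fire t1): [2 11 7 3]
step 6 (fire t1): [4 11 6 3]

4 11 6 3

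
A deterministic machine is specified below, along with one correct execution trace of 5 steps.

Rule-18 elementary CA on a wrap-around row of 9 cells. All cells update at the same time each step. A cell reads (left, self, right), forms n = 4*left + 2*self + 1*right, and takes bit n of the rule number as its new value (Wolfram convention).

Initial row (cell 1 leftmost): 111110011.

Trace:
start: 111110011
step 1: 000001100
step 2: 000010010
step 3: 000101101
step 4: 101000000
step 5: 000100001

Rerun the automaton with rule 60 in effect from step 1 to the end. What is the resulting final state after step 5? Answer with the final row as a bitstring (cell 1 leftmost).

(re-executing steps 1..5 under rule 60; state before step 1: 111110011)
step 1: 000001010
step 2: 000001111
step 3: 100001000
step 4: 110001100
step 5: 101001010

101001010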